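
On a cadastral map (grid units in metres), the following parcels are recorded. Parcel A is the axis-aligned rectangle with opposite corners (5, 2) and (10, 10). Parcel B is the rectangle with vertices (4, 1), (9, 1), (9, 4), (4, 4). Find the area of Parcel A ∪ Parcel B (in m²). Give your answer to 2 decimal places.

47.00

By inclusion–exclusion:
Individual areas: |Parcel A| = 40, |Parcel B| = 15.
|Parcel A∩Parcel B|: x∈[5,9], y∈[2,4] → 4·2 = 8.
|Parcel A ∪ Parcel B| = 55 − 8 = 47.00.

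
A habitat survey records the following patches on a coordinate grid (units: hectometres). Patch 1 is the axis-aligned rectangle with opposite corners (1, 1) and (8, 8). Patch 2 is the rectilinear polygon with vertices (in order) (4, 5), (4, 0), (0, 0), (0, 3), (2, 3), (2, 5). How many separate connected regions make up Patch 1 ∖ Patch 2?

Patch 1 ∖ Patch 2 is a single connected region.

1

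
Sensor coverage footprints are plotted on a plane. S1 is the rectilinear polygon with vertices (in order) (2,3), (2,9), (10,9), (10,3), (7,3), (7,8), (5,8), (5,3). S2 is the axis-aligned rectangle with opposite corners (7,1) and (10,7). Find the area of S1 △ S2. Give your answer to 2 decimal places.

32.00

|S1| = 38, |S2| = 18, |S1∩S2| = 12.
|S1 △ S2| = |S1| + |S2| − 2·|S1∩S2| = 38 + 18 − 24 = 32.00.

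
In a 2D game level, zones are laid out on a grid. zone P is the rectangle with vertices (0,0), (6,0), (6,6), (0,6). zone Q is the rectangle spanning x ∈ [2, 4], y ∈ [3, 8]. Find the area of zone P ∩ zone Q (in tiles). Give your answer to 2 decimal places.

|zone P∩zone Q|: x∈[2,4], y∈[3,6] → 2·3 = 6.

6.00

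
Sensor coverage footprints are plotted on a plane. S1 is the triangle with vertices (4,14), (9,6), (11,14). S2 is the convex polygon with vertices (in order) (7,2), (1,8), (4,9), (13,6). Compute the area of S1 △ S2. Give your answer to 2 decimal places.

|S1| = 28, |S2| = 39, |S1∩S2| = 0.9069.
|S1 △ S2| = |S1| + |S2| − 2·|S1∩S2| = 28 + 39 − 1.8138 = 65.19.

65.19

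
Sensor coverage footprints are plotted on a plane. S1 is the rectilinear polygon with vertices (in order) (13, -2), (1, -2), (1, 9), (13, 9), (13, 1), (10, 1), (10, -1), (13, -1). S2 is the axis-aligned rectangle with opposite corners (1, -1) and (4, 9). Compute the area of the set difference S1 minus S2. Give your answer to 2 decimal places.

96.00

|S1| = 126, |S1∩S2| = 30.
|S1 ∖ S2| = |S1| − |S1∩S2| = 126 − 30 = 96.00.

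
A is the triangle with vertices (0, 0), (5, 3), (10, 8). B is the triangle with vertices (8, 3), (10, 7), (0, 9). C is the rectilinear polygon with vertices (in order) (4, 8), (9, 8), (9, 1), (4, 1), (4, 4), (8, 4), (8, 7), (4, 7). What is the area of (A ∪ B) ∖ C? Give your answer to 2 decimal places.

|A ∪ B| = 25.5257.
|(A ∪ B) ∩ C| = 8.4667.
|(A ∪ B) ∖ C| = 25.5257 − 8.4667 = 17.06.

17.06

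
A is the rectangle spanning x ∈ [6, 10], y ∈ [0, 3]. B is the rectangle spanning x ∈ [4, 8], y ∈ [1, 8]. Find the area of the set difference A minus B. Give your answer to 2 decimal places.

|A∩B|: x∈[6,8], y∈[1,3] → 2·2 = 4.
|A| = 12.
|A ∖ B| = |A| − |A∩B| = 12 − 4 = 8.00.

8.00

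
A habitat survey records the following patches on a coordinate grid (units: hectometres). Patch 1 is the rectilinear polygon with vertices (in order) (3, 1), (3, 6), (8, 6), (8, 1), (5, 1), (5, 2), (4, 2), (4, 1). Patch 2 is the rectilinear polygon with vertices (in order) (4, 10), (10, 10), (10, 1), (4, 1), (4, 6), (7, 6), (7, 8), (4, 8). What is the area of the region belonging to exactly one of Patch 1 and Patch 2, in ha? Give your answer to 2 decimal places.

|Patch 1| = 24, |Patch 2| = 48, |Patch 1∩Patch 2| = 19.
|Patch 1 △ Patch 2| = |Patch 1| + |Patch 2| − 2·|Patch 1∩Patch 2| = 24 + 48 − 38 = 34.00.

34.00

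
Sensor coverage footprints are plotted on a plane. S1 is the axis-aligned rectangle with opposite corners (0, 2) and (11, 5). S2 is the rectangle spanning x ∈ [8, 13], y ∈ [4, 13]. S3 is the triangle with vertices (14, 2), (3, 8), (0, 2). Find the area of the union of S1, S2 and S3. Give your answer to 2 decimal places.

87.89

By inclusion–exclusion:
Individual areas: |S1| = 33, |S2| = 45, |S3| = 42.
|S1∩S2|: x∈[8,11], y∈[4,5] → 3·1 = 3.
|S1∩S3| = 29.0455.
|S2∩S3| = 1.4848.
|S1∩S2∩S3| = 1.4167.
|S1 ∪ S2 ∪ S3| = 120 − 33.5303 + 1.4167 = 87.89.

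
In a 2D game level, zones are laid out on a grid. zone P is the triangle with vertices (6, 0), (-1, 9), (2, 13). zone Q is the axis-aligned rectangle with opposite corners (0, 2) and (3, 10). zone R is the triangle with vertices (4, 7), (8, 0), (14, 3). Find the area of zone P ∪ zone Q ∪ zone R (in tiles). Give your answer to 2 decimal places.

By inclusion–exclusion:
Individual areas: |zone P| = 27.5, |zone Q| = 24, |zone R| = 27.
|zone P∩zone Q| = 12.6332.
|zone P∩zone R| = 0.
|zone Q∩zone R| = 0.
|zone P∩zone Q∩zone R| = 0.
|zone P ∪ zone Q ∪ zone R| = 78.5 − 12.6332 + 0 = 65.87.

65.87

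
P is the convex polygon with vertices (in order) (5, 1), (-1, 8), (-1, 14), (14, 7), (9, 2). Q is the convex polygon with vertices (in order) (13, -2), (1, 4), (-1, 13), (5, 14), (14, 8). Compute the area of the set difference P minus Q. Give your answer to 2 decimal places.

5.96

|P| = 102, |P∩Q| = 96.0361.
|P ∖ Q| = |P| − |P∩Q| = 102 − 96.0361 = 5.96.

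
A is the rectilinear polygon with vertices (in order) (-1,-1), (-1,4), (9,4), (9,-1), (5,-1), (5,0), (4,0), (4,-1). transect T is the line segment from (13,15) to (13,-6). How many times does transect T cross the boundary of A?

0

The segment lies entirely outside A and never meets its boundary.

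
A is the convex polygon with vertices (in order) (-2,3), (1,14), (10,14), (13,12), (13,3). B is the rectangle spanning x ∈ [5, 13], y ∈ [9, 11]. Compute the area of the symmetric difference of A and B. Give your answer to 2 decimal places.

|A| = 145.5, |B| = 16, |A∩B| = 16.
|A △ B| = |A| + |B| − 2·|A∩B| = 145.5 + 16 − 32 = 129.50.

129.50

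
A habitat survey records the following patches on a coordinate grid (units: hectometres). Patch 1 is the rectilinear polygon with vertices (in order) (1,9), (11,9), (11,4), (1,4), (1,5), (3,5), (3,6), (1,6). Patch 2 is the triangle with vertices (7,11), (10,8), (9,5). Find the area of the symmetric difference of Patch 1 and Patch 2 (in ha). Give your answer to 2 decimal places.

44.67

|Patch 1| = 48, |Patch 2| = 6, |Patch 1∩Patch 2| = 4.6667.
|Patch 1 △ Patch 2| = |Patch 1| + |Patch 2| − 2·|Patch 1∩Patch 2| = 48 + 6 − 9.3333 = 44.67.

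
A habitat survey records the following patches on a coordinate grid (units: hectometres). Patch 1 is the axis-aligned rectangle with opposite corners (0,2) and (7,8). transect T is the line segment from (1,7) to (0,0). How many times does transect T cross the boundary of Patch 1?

The segment meets the boundary at (0.286,2).

1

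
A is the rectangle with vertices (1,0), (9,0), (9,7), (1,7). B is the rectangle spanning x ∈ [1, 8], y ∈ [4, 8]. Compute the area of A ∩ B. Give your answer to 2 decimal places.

21.00

|A∩B|: x∈[1,8], y∈[4,7] → 7·3 = 21.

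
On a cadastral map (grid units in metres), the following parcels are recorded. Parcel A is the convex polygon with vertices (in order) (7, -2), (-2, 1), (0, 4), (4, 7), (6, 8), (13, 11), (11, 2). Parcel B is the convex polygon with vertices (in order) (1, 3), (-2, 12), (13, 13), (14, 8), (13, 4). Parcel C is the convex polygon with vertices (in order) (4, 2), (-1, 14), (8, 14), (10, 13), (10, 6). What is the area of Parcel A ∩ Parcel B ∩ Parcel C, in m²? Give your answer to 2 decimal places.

The intersection is the polygon with vertices (6,8), (10,9.714), (10,6), (6.143,3.429), (3.497,3.208), (2.413,5.809), (4,7).
By the shoelace formula its area is 28.74.

28.74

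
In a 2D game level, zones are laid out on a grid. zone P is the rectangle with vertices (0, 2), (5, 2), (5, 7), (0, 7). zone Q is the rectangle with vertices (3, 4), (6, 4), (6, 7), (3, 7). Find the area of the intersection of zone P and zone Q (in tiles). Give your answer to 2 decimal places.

|zone P∩zone Q|: x∈[3,5], y∈[4,7] → 2·3 = 6.

6.00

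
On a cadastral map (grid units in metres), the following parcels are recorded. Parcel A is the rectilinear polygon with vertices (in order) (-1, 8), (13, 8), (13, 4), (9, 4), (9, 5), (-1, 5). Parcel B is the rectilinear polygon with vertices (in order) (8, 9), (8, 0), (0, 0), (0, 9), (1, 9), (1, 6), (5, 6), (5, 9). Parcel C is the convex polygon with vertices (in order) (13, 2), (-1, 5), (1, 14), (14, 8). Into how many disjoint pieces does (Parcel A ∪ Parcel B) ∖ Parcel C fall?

2

(Parcel A ∪ Parcel B) ∖ Parcel C splits into 2 disjoint pieces (area 31.4286, area 1).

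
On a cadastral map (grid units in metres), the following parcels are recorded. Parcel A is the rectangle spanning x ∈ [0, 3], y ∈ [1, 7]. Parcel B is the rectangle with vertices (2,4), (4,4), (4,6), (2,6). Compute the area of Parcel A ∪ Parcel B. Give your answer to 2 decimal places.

20.00

By inclusion–exclusion:
Individual areas: |Parcel A| = 18, |Parcel B| = 4.
|Parcel A∩Parcel B|: x∈[2,3], y∈[4,6] → 1·2 = 2.
|Parcel A ∪ Parcel B| = 22 − 2 = 20.00.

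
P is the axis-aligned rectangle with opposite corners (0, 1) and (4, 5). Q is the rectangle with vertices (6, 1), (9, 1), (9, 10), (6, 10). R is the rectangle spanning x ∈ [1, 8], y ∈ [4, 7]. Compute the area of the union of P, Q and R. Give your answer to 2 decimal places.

By inclusion–exclusion:
Individual areas: |P| = 16, |Q| = 27, |R| = 21.
|P∩Q| = 0 (no overlap).
|P∩R|: x∈[1,4], y∈[4,5] → 3·1 = 3.
|Q∩R|: x∈[6,8], y∈[4,7] → 2·3 = 6.
|P∩Q∩R| = 0.
|P ∪ Q ∪ R| = 64 − 9 + 0 = 55.00.

55.00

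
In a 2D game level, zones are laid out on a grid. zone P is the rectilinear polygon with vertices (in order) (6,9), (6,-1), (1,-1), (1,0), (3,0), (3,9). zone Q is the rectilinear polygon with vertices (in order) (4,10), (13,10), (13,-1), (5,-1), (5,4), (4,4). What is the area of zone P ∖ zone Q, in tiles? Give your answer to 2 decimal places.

|zone P| = 32, |zone P∩zone Q| = 15.
|zone P ∖ zone Q| = |zone P| − |zone P∩zone Q| = 32 − 15 = 17.00.

17.00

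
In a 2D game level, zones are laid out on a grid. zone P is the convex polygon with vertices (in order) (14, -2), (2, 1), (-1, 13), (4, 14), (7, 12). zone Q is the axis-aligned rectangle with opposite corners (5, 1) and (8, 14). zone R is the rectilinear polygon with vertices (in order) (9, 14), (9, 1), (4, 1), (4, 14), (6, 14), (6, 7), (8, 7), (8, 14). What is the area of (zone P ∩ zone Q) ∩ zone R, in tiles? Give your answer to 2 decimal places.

|zone P ∩ zone Q| = 33.3333.
|(zone P ∩ zone Q) ∩ zone R| = 24.00.

24.00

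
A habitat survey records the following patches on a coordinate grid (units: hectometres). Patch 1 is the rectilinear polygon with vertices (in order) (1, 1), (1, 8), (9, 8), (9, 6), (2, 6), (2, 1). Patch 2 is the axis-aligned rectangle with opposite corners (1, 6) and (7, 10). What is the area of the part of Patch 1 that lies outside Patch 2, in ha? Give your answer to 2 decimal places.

|Patch 1| = 21, |Patch 1∩Patch 2| = 12.
|Patch 1 ∖ Patch 2| = |Patch 1| − |Patch 1∩Patch 2| = 21 − 12 = 9.00.

9.00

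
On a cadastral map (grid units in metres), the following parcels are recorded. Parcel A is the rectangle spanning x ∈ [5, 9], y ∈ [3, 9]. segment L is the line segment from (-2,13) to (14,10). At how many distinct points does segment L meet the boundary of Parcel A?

The segment lies entirely outside Parcel A and never meets its boundary.

0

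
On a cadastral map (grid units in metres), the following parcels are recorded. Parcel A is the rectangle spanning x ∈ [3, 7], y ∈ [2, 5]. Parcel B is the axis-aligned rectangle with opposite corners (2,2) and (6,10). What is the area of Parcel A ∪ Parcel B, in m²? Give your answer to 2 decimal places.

By inclusion–exclusion:
Individual areas: |Parcel A| = 12, |Parcel B| = 32.
|Parcel A∩Parcel B|: x∈[3,6], y∈[2,5] → 3·3 = 9.
|Parcel A ∪ Parcel B| = 44 − 9 = 35.00.

35.00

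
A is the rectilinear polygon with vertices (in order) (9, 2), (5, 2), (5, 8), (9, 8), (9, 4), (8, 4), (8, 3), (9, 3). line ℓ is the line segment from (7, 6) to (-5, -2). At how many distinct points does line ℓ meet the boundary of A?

The segment meets the boundary at (5,4.667).

1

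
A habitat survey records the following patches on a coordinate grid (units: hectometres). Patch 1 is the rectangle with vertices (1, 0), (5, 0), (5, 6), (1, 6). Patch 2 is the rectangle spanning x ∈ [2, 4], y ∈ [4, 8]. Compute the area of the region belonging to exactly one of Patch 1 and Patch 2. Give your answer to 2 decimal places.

|Patch 1∩Patch 2|: x∈[2,4], y∈[4,6] → 2·2 = 4.
|Patch 1 △ Patch 2| = |Patch 1| + |Patch 2| − 2·|Patch 1∩Patch 2| = 24 + 8 − 8 = 24.00.

24.00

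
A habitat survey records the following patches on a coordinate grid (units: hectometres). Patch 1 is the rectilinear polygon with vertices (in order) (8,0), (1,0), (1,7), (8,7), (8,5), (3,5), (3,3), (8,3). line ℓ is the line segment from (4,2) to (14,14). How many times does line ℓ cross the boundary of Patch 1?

The segment meets the boundary at (8,6.8), (6.5,5), (4.833,3).

3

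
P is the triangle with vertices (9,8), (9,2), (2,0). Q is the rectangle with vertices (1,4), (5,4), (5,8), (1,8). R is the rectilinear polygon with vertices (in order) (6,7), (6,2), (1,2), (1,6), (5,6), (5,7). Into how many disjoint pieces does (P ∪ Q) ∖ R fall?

(P ∪ Q) ∖ R splits into 2 disjoint pieces (area 18.1071, area 8).

2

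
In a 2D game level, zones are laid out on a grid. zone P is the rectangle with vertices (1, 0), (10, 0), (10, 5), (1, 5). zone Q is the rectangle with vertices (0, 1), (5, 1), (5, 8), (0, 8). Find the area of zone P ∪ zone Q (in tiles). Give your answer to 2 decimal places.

By inclusion–exclusion:
Individual areas: |zone P| = 45, |zone Q| = 35.
|zone P∩zone Q|: x∈[1,5], y∈[1,5] → 4·4 = 16.
|zone P ∪ zone Q| = 80 − 16 = 64.00.

64.00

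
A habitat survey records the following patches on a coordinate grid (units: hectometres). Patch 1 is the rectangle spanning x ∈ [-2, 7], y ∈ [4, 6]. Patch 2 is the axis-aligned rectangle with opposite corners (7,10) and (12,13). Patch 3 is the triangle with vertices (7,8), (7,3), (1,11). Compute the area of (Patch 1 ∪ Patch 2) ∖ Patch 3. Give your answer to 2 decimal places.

30.00

|Patch 1 ∪ Patch 2| = 33.
|(Patch 1 ∪ Patch 2) ∩ Patch 3| = 3.
|(Patch 1 ∪ Patch 2) ∖ Patch 3| = 33 − 3 = 30.00.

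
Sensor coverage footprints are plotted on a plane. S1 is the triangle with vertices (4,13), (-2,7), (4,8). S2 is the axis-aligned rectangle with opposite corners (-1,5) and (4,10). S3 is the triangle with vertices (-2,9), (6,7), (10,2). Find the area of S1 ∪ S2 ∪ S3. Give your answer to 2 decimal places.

By inclusion–exclusion:
Individual areas: |S1| = 15, |S2| = 25, |S3| = 16.
|S1∩S2| = 10.0833.
|S1∩S3| = 1.7965.
|S2∩S3| = 5.8333.
|S1∩S2∩S3| = 1.7965.
|S1 ∪ S2 ∪ S3| = 56 − 17.7132 + 1.7965 = 40.08.

40.08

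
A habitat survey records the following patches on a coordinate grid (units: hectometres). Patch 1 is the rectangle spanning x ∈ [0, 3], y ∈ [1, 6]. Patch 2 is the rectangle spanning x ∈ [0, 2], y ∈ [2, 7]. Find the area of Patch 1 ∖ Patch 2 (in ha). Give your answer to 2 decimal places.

|Patch 1∩Patch 2|: x∈[0,2], y∈[2,6] → 2·4 = 8.
|Patch 1| = 15.
|Patch 1 ∖ Patch 2| = |Patch 1| − |Patch 1∩Patch 2| = 15 − 8 = 7.00.

7.00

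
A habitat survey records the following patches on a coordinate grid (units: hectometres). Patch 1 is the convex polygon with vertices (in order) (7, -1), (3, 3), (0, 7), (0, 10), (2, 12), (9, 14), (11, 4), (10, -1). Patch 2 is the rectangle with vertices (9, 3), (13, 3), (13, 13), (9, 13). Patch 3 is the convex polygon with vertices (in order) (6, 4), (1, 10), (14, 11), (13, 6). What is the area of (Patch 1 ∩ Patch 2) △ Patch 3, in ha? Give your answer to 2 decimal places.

56.24

|Patch 1 ∩ Patch 2| = 11.8.
|(Patch 1 ∩ Patch 2) ∩ Patch 3| = 6.7791.
|(Patch 1 ∩ Patch 2) △ Patch 3| = 11.8 + 58 − 13.5583 = 56.24.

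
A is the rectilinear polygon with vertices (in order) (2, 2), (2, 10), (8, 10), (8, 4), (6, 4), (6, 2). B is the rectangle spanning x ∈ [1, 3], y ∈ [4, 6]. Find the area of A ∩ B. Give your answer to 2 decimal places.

2.00

The intersection is the polygon with vertices (2,6), (3,6), (3,4), (2,4).
By the shoelace formula its area is 2.00.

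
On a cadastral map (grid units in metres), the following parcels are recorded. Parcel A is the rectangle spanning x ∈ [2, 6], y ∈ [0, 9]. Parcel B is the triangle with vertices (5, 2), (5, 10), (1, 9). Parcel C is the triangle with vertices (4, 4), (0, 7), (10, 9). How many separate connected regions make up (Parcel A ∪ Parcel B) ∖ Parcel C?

(Parcel A ∪ Parcel B) ∖ Parcel C splits into 2 disjoint pieces (area 7.6692, area 19.1667).

2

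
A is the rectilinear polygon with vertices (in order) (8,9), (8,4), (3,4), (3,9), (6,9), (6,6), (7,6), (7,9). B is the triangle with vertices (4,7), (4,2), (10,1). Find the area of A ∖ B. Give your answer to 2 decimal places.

|A| = 22, |A∩B| = 4.5.
|A ∖ B| = |A| − |A∩B| = 22 − 4.5 = 17.50.

17.50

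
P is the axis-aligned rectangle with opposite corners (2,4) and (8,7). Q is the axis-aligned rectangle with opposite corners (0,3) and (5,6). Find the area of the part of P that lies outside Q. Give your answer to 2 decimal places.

|P∩Q|: x∈[2,5], y∈[4,6] → 3·2 = 6.
|P| = 18.
|P ∖ Q| = |P| − |P∩Q| = 18 − 6 = 12.00.

12.00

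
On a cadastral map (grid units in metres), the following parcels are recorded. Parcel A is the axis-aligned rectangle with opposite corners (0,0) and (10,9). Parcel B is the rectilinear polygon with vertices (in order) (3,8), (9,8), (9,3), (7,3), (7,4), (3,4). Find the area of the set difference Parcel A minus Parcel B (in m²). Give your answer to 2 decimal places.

64.00

|Parcel A| = 90, |Parcel A∩Parcel B| = 26.
|Parcel A ∖ Parcel B| = |Parcel A| − |Parcel A∩Parcel B| = 90 − 26 = 64.00.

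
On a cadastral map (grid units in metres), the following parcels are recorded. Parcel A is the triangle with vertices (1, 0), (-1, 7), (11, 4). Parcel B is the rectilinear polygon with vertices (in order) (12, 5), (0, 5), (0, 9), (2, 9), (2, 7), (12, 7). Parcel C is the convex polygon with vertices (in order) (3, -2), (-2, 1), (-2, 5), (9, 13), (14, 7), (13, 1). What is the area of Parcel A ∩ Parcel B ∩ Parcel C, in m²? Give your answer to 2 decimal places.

The intersection is the polygon with vertices (0,5), (0,6.455), (0.302,6.674), (7,5).
By the shoelace formula its area is 6.08.

6.08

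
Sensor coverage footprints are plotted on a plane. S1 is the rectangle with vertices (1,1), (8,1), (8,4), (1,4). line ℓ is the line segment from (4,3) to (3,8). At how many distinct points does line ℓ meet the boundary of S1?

The segment meets the boundary at (3.8,4).

1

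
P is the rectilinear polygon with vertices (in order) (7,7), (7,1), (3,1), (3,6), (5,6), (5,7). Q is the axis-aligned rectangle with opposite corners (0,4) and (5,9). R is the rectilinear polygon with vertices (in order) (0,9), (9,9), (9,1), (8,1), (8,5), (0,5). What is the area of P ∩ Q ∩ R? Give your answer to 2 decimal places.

2.00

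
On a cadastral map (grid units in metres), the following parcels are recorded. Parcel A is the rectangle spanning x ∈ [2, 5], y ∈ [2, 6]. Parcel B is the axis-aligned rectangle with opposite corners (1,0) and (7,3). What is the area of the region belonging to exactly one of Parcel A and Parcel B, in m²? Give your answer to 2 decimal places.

|Parcel A∩Parcel B|: x∈[2,5], y∈[2,3] → 3·1 = 3.
|Parcel A △ Parcel B| = |Parcel A| + |Parcel B| − 2·|Parcel A∩Parcel B| = 12 + 18 − 6 = 24.00.

24.00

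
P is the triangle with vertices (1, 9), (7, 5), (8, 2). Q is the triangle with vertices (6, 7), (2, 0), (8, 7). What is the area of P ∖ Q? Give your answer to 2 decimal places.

|P| = 7, |P∩Q| = 1.4387.
|P ∖ Q| = |P| − |P∩Q| = 7 − 1.4387 = 5.56.

5.56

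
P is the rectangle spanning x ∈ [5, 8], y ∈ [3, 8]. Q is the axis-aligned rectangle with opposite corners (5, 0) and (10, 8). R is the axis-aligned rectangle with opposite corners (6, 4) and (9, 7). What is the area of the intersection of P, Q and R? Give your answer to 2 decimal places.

6.00

The intersection is the polygon with vertices (8,4), (6,4), (6,7), (8,7).
By the shoelace formula its area is 6.00.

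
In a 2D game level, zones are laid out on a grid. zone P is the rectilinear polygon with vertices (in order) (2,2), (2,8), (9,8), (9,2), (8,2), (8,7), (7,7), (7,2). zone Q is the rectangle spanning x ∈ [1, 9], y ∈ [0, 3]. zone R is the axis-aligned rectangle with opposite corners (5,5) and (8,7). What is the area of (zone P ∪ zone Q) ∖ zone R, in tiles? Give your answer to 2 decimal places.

|zone P ∪ zone Q| = 55.
|(zone P ∪ zone Q) ∩ zone R| = 4.
|(zone P ∪ zone Q) ∖ zone R| = 55 − 4 = 51.00.

51.00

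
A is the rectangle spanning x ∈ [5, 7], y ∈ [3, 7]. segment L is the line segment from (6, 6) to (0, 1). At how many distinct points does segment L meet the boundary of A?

1

The segment meets the boundary at (5,5.167).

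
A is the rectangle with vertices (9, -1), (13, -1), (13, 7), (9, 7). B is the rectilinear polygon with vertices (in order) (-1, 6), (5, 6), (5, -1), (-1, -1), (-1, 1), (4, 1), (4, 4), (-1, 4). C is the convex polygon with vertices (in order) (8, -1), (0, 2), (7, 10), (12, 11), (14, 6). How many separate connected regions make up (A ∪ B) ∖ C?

3

(A ∪ B) ∖ C splits into 3 disjoint pieces (area 14, area 7.25, area 10.9792).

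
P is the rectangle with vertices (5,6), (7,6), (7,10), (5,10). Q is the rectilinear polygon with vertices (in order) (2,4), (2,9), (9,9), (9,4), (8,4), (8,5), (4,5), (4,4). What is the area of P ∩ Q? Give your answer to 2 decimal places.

The intersection is the polygon with vertices (7,6), (5,6), (5,9), (7,9).
By the shoelace formula its area is 6.00.

6.00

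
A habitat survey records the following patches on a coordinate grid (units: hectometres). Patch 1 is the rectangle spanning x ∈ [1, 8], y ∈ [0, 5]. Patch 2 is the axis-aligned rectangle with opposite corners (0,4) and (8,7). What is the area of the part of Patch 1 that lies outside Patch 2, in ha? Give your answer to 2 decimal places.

|Patch 1∩Patch 2|: x∈[1,8], y∈[4,5] → 7·1 = 7.
|Patch 1| = 35.
|Patch 1 ∖ Patch 2| = |Patch 1| − |Patch 1∩Patch 2| = 35 − 7 = 28.00.

28.00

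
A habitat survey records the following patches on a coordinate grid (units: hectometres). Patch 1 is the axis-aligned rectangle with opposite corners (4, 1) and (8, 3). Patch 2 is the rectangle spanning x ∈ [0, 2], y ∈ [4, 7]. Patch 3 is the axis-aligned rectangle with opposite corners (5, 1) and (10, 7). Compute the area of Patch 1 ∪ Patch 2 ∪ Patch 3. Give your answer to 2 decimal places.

38.00

By inclusion–exclusion:
Individual areas: |Patch 1| = 8, |Patch 2| = 6, |Patch 3| = 30.
|Patch 1∩Patch 2| = 0 (no overlap).
|Patch 1∩Patch 3|: x∈[5,8], y∈[1,3] → 3·2 = 6.
|Patch 2∩Patch 3| = 0 (no overlap).
|Patch 1∩Patch 2∩Patch 3| = 0.
|Patch 1 ∪ Patch 2 ∪ Patch 3| = 44 − 6 + 0 = 38.00.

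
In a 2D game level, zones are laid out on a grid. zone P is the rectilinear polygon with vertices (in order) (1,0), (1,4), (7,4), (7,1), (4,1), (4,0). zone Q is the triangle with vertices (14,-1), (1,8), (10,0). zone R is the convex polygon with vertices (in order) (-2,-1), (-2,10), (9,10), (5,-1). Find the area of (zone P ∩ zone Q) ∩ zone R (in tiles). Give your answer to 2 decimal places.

0.58

The region (zone P ∩ zone Q) ∩ zone R is the polygon with vertices (6.81,3.978), (6.496,3.115), (5.5,4), (6.778,4).
By the shoelace formula its area is 0.58.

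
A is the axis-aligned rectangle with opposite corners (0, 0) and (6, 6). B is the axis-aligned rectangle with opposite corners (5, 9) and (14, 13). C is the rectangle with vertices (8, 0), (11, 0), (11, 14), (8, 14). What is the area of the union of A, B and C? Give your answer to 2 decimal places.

102.00

By inclusion–exclusion:
Individual areas: |A| = 36, |B| = 36, |C| = 42.
|A∩B| = 0 (no overlap).
|A∩C| = 0 (no overlap).
|B∩C|: x∈[8,11], y∈[9,13] → 3·4 = 12.
|A∩B∩C| = 0.
|A ∪ B ∪ C| = 114 − 12 + 0 = 102.00.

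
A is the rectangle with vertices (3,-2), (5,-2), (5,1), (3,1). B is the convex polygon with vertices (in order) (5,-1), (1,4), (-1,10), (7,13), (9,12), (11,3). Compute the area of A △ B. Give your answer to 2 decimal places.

108.80

|A| = 6, |B| = 106, |A∩B| = 1.6.
|A △ B| = |A| + |B| − 2·|A∩B| = 6 + 106 − 3.2 = 108.80.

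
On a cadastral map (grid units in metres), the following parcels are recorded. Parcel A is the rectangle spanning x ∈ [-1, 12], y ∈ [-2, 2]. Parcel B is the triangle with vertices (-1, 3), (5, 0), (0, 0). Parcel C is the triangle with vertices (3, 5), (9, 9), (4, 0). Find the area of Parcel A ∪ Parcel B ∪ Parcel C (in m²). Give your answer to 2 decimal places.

By inclusion–exclusion:
Individual areas: |Parcel A| = 52, |Parcel B| = 7.5, |Parcel C| = 17.
|Parcel A∩Parcel B| = 6.6667.
|Parcel A∩Parcel C| = 1.5111.
|Parcel B∩Parcel C| = 0.0821.
|Parcel A∩Parcel B∩Parcel C| = 0.0821.
|Parcel A ∪ Parcel B ∪ Parcel C| = 76.5 − 8.2599 + 0.0821 = 68.32.

68.32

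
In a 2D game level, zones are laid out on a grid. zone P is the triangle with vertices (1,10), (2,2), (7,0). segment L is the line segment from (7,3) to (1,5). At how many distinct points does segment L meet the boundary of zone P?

The segment meets the boundary at (1.652,4.783), (4.75,3.75).

2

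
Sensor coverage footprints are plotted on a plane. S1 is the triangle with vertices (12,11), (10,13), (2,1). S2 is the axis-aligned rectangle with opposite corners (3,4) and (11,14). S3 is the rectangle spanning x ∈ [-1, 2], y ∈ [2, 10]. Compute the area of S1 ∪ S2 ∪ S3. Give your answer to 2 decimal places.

By inclusion–exclusion:
Individual areas: |S1| = 20, |S2| = 80, |S3| = 24.
|S1∩S2| = 17.5.
|S1∩S3| = 0.
|S2∩S3| = 0 (no overlap).
|S1∩S2∩S3| = 0.
|S1 ∪ S2 ∪ S3| = 124 − 17.5 + 0 = 106.50.

106.50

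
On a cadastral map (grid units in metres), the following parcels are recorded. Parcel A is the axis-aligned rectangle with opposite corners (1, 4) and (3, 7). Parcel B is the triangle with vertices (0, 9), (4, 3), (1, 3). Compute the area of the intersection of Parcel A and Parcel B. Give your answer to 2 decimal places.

3.92

The intersection is the polygon with vertices (3,4), (1,4), (1,7), (1.333,7), (3,4.5).
By the shoelace formula its area is 3.92.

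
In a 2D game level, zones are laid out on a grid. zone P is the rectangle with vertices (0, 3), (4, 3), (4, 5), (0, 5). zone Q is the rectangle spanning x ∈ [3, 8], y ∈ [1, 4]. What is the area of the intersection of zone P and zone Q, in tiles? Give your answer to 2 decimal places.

|zone P∩zone Q|: x∈[3,4], y∈[3,4] → 1·1 = 1.

1.00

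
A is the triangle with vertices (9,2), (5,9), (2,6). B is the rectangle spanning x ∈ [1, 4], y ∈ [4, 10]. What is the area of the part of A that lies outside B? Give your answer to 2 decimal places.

13.36

|A| = 16.5, |A∩B| = 3.1429.
|A ∖ B| = |A| − |A∩B| = 16.5 − 3.1429 = 13.36.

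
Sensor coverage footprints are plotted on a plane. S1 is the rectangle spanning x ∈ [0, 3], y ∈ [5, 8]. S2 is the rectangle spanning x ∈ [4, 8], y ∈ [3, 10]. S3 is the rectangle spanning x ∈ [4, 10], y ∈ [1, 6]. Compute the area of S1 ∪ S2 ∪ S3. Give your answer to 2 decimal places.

55.00

By inclusion–exclusion:
Individual areas: |S1| = 9, |S2| = 28, |S3| = 30.
|S1∩S2| = 0 (no overlap).
|S1∩S3| = 0 (no overlap).
|S2∩S3|: x∈[4,8], y∈[3,6] → 4·3 = 12.
|S1∩S2∩S3| = 0.
|S1 ∪ S2 ∪ S3| = 67 − 12 + 0 = 55.00.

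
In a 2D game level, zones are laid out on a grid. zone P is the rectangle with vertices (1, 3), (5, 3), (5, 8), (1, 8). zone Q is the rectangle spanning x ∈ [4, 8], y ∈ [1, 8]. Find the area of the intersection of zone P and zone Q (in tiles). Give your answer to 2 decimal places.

|zone P∩zone Q|: x∈[4,5], y∈[3,8] → 1·5 = 5.

5.00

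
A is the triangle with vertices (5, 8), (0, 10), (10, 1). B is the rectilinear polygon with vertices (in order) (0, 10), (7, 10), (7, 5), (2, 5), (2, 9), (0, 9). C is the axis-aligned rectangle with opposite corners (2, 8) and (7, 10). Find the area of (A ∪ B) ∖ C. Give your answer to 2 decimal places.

20.54

|A ∪ B| = 30.5444.
|(A ∪ B) ∩ C| = 10.
|(A ∪ B) ∖ C| = 30.5444 − 10 = 20.54.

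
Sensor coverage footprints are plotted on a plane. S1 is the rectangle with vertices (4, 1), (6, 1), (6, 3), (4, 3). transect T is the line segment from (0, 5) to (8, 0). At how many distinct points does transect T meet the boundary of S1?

The segment meets the boundary at (6,1.25), (4,2.5).

2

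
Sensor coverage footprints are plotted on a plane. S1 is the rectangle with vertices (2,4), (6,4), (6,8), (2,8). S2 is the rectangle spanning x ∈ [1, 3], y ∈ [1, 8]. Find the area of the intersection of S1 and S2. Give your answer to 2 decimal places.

|S1∩S2|: x∈[2,3], y∈[4,8] → 1·4 = 4.

4.00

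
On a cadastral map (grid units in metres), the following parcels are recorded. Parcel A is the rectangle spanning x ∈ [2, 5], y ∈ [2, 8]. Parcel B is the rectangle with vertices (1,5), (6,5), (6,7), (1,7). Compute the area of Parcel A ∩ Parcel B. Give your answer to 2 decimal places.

6.00

|Parcel A∩Parcel B|: x∈[2,5], y∈[5,7] → 3·2 = 6.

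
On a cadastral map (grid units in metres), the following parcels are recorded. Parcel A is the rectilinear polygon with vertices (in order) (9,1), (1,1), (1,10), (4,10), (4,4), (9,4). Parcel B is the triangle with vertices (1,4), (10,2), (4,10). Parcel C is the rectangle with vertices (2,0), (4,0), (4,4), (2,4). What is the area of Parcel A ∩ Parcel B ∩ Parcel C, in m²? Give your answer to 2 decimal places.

0.89

The intersection is the polygon with vertices (2,3.778), (2,4), (4,4), (4,3.333).
By the shoelace formula its area is 0.89.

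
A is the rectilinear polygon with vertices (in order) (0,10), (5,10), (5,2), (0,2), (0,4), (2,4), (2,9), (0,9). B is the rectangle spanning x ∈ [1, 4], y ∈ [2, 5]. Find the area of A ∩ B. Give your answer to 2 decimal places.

The intersection is the polygon with vertices (1,2), (1,4), (2,4), (2,5), (4,5), (4,2).
By the shoelace formula its area is 8.00.

8.00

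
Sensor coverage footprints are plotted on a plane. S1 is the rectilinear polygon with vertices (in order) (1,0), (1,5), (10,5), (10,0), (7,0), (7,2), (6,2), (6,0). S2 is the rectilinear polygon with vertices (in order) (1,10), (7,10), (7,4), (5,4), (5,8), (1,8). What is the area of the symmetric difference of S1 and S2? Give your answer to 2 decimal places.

|S1| = 43, |S2| = 20, |S1∩S2| = 2.
|S1 △ S2| = |S1| + |S2| − 2·|S1∩S2| = 43 + 20 − 4 = 59.00.

59.00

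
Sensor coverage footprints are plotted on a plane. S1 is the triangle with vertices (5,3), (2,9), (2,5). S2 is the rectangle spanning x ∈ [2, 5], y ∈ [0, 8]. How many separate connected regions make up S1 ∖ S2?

S1 ∖ S2 is a single connected region.

1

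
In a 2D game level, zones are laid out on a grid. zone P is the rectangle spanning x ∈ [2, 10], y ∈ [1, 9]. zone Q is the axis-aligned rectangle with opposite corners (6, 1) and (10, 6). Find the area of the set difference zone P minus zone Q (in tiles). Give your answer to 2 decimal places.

|zone P∩zone Q|: x∈[6,10], y∈[1,6] → 4·5 = 20.
|zone P| = 64.
|zone P ∖ zone Q| = |zone P| − |zone P∩zone Q| = 64 − 20 = 44.00.

44.00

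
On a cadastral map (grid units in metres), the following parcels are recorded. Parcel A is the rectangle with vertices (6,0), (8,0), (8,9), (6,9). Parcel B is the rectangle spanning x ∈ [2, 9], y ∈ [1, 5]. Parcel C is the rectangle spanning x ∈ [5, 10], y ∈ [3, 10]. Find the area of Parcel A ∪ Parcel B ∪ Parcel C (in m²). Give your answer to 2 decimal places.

By inclusion–exclusion:
Individual areas: |Parcel A| = 18, |Parcel B| = 28, |Parcel C| = 35.
|Parcel A∩Parcel B|: x∈[6,8], y∈[1,5] → 2·4 = 8.
|Parcel A∩Parcel C|: x∈[6,8], y∈[3,9] → 2·6 = 12.
|Parcel B∩Parcel C|: x∈[5,9], y∈[3,5] → 4·2 = 8.
|Parcel A∩Parcel B∩Parcel C| = 4.
|Parcel A ∪ Parcel B ∪ Parcel C| = 81 − 28 + 4 = 57.00.

57.00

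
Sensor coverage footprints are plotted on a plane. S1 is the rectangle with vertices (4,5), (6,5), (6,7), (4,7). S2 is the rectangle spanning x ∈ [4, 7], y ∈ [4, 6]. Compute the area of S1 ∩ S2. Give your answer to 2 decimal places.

2.00

|S1∩S2|: x∈[4,6], y∈[5,6] → 2·1 = 2.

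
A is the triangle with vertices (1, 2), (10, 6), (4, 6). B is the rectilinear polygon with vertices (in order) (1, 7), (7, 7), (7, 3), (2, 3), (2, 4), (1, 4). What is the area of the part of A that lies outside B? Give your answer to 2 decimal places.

2.79

|A| = 12, |A∩B| = 9.2083.
|A ∖ B| = |A| − |A∩B| = 12 − 9.2083 = 2.79.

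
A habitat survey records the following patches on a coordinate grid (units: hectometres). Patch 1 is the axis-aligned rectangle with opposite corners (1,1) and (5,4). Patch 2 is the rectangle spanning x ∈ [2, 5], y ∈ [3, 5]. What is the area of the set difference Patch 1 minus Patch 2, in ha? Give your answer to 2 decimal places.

9.00

|Patch 1∩Patch 2|: x∈[2,5], y∈[3,4] → 3·1 = 3.
|Patch 1| = 12.
|Patch 1 ∖ Patch 2| = |Patch 1| − |Patch 1∩Patch 2| = 12 − 3 = 9.00.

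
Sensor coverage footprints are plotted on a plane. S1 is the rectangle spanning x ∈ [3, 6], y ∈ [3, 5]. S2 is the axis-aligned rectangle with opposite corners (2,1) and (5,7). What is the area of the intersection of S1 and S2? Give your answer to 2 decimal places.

|S1∩S2|: x∈[3,5], y∈[3,5] → 2·2 = 4.

4.00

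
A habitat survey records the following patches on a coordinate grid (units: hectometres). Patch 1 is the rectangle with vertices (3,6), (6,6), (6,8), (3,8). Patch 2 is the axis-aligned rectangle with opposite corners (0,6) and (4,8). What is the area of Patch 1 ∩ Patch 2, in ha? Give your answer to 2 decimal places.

2.00

|Patch 1∩Patch 2|: x∈[3,4], y∈[6,8] → 1·2 = 2.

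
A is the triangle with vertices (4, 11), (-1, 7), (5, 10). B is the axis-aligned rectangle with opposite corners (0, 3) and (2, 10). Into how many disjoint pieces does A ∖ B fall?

A ∖ B splits into 2 disjoint pieces (area 3.15, area 0.15).

2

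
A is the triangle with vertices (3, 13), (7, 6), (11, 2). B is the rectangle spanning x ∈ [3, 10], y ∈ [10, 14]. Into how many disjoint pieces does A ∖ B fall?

A ∖ B is a single connected region.

1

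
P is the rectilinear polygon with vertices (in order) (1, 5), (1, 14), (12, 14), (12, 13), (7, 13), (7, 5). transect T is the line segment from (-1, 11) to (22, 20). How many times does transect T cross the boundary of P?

2

The segment meets the boundary at (6.667,14), (1,11.783).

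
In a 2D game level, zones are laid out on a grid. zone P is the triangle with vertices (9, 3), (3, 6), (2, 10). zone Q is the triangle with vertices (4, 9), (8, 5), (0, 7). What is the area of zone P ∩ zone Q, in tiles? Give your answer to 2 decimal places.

5.64

The intersection is the polygon with vertices (2.444,8.222), (3.333,8.667), (6.667,5.333), (2.933,6.267).
By the shoelace formula its area is 5.64.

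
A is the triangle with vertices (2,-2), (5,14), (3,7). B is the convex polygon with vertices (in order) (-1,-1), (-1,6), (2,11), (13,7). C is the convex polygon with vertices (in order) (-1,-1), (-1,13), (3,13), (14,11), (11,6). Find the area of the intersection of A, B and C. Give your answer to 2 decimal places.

The intersection is the polygon with vertices (3,7), (3.941,10.294), (4.282,10.17), (2.579,1.088), (2.327,0.941).
By the shoelace formula its area is 4.46.

4.46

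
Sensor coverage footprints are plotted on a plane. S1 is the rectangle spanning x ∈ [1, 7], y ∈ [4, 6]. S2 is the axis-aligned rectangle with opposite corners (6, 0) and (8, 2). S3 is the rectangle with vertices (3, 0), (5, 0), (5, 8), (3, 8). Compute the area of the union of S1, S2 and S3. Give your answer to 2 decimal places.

By inclusion–exclusion:
Individual areas: |S1| = 12, |S2| = 4, |S3| = 16.
|S1∩S2| = 0 (no overlap).
|S1∩S3|: x∈[3,5], y∈[4,6] → 2·2 = 4.
|S2∩S3| = 0 (no overlap).
|S1∩S2∩S3| = 0.
|S1 ∪ S2 ∪ S3| = 32 − 4 + 0 = 28.00.

28.00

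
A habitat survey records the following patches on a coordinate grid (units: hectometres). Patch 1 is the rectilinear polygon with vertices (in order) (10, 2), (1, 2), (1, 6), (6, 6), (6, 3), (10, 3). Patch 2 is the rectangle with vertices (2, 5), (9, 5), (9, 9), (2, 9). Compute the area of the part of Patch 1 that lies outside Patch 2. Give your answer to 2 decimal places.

20.00

|Patch 1| = 24, |Patch 1∩Patch 2| = 4.
|Patch 1 ∖ Patch 2| = |Patch 1| − |Patch 1∩Patch 2| = 24 − 4 = 20.00.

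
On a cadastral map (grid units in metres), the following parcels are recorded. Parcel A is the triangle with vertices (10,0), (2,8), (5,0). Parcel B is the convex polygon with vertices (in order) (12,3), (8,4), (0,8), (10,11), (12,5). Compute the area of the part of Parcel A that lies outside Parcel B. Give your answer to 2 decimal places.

|Parcel A| = 20, |Parcel A∩Parcel B| = 0.7692.
|Parcel A ∖ Parcel B| = |Parcel A| − |Parcel A∩Parcel B| = 20 − 0.7692 = 19.23.

19.23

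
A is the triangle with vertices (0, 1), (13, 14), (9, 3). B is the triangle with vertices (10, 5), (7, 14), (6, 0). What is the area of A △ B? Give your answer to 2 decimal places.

36.95

|A| = 45.5, |B| = 25.5, |A∩B| = 17.0257.
|A △ B| = |A| + |B| − 2·|A∩B| = 45.5 + 25.5 − 34.0515 = 36.95.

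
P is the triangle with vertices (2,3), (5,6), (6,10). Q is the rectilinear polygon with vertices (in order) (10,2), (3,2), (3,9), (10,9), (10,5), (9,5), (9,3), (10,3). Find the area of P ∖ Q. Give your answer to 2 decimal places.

0.54

|P| = 4.5, |P∩Q| = 3.9643.
|P ∖ Q| = |P| − |P∩Q| = 4.5 − 3.9643 = 0.54.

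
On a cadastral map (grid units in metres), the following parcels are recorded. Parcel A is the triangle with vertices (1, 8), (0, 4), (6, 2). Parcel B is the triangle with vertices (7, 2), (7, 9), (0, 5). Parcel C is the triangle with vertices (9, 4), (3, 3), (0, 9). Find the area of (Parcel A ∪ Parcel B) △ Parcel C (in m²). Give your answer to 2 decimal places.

|Parcel A ∪ Parcel B| = 31.0786.
|(Parcel A ∪ Parcel B) ∩ Parcel C| = 15.4193.
|(Parcel A ∪ Parcel B) △ Parcel C| = 31.0786 + 19.5 − 30.8387 = 19.74.

19.74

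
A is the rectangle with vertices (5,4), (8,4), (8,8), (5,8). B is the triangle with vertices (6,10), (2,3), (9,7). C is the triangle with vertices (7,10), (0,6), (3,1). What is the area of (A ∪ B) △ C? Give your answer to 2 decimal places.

|A ∪ B| = 21.2143.
|(A ∪ B) ∩ C| = 8.1561.
|(A ∪ B) △ C| = 21.2143 + 23.5 − 16.3122 = 28.40.

28.40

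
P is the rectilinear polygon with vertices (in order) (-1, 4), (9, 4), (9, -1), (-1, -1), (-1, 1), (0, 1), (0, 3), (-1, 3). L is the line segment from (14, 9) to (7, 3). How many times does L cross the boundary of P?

1

The segment meets the boundary at (8.167,4).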